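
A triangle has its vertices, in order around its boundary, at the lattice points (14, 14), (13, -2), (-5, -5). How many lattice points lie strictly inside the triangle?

132

By the shoelace formula, twice the signed area is |(14·(-2) − 13·14) + (13·(-5) − (-5)·(-2)) + ((-5)·14 − 14·(-5))| = 285, so the area is 285/2.
The number of boundary lattice points is Σ gcd(|Δx|,|Δy|) = gcd(1,16) + gcd(18,3) + gcd(19,19) = 1+3+19 = 23.
By Pick's theorem A = I + B/2 − 1, so I = 285/2 − 23/2 + 1 = 132.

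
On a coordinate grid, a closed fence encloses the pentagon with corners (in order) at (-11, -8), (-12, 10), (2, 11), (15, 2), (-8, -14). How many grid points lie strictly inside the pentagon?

399

By the shoelace formula, twice the signed area is |[(-11)·10 − (-12)·(-8)] + [(-12)·11 − 2·10] + [2·2 − 15·11] + [15·(-14) − (-8)·2] + [(-8)·(-8) − (-11)·(-14)]| = 803, so the area is 401.5.
Summing gcd(|Δx|,|Δy|) over the edges gives the boundary count: gcd(1,18) + gcd(14,1) + gcd(13,9) + gcd(23,16) + gcd(3,6) = 1+1+1+1+3 = 7.
Pick's theorem gives I = A − B/2 + 1 = 401.5 − 7/2 + 1 = 399.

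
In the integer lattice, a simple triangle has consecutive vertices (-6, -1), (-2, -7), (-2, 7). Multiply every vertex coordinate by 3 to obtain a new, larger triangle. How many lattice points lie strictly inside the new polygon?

223

Using the shoelace formula, 2A = |[(-6)·(-7) − (-2)·(-1)] + [(-2)·7 − (-2)·(-7)] + [(-2)·(-1) − (-6)·7]| = 56, so the area is 28.
Along each edge there are gcd(|Δx|,|Δy|)+1 lattice points, so counting each shared vertex once the boundary has gcd(4,6) + gcd(0,14) + gcd(4,8) = 2+14+4 = 20.
Scaling by 3 multiplies the area by 3² = 9 (so the new area is 252) and multiplies the boundary lattice-point count by 3, giving 60.
By Pick's theorem, the interior count of the dilated polygon is 252 − 60/2 + 1 = 223.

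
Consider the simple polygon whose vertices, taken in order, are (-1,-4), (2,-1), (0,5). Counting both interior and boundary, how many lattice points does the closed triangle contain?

Using the shoelace formula, 2A = |[(-1)·(-1) − 2·(-4)] + [2·5 − 0·(-1)] + [0·(-4) − (-1)·5]| = 24, so the area is 12.
Along each edge there are gcd(|Δx|,|Δy|)+1 lattice points, so counting each shared vertex once the boundary has gcd(3,3) + gcd(2,6) + gcd(1,9) = 3+2+1 = 6.
Pick's theorem gives I = A − B/2 + 1 = 12 − 6/2 + 1 = 10, so the closed region contains I + B = 10 + 6 = 16 lattice points.

16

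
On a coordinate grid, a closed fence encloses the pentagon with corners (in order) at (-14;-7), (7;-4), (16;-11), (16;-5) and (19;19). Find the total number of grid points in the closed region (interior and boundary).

Using the shoelace formula, 2A = |((-14)·(-4) − 7·(-7)) + (7·(-11) − 16·(-4)) + (16·(-5) − 16·(-11)) + (16·19 − 19·(-5)) + (19·(-7) − (-14)·19)| = 720, so the area is 360.
Summing gcd(|Δx|,|Δy|) over the edges gives the boundary count: gcd(21,3) + gcd(9,7) + gcd(0,6) + gcd(3,24) + gcd(33,26) = 3+1+6+3+1 = 14.
Pick's theorem gives I = A − B/2 + 1 = 360 − 14/2 + 1 = 354, so the closed region contains I + B = 354 + 14 = 368 lattice points.

368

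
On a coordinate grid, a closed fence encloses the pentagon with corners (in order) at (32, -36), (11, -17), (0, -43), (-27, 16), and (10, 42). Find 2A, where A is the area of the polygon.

By the shoelace formula, twice the signed area is |(32·(-17) − 11·(-36)) + (11·(-43) − 0·(-17)) + (0·16 − (-27)·(-43)) + ((-27)·42 − 10·16) + (10·(-36) − 32·42)| = 4780, so the area is 2390.

4780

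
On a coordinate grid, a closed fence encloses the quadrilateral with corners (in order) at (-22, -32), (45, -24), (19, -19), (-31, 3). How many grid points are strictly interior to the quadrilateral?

Using the shoelace formula, 2A = |((-22)·(-24) − 45·(-32)) + (45·(-19) − 19·(-24)) + (19·3 − (-31)·(-19)) + ((-31)·(-32) − (-22)·3)| = 2095, so the area is 2095/2.
Summing gcd(|Δx|,|Δy|) over the edges gives the boundary count: gcd(67,8) + gcd(26,5) + gcd(50,22) + gcd(9,35) = 1+1+2+1 = 5.
By Pick's theorem A = I + B/2 − 1, so I = 2095/2 − 5/2 + 1 = 1046.

1046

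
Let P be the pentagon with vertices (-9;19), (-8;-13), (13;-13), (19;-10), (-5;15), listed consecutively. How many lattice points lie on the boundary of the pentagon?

30

The number of boundary lattice points is Σ gcd(|Δx|,|Δy|) = gcd(1,32) + gcd(21,0) + gcd(6,3) + gcd(24,25) + gcd(4,4) = 1+21+3+1+4 = 30.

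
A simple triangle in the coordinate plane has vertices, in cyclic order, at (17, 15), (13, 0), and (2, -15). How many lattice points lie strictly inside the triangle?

45

By the shoelace formula, twice the signed area is |(17·0 − 13·15) + (13·(-15) − 2·0) + (2·15 − 17·(-15))| = 105, so the area is 52.5.
Along each edge there are gcd(|Δx|,|Δy|)+1 lattice points, so counting each shared vertex once the boundary has gcd(4,15) + gcd(11,15) + gcd(15,30) = 1+1+15 = 17.
By Pick's theorem A = I + B/2 − 1, so I = 52.5 − 17/2 + 1 = 45.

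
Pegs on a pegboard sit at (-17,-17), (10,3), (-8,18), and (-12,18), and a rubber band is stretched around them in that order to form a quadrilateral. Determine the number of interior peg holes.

447

Using the shoelace formula, 2A = |((-17)·3 − 10·(-17)) + (10·18 − (-8)·3) + ((-8)·18 − (-12)·18) + ((-12)·(-17) − (-17)·18)| = 905, so the area is 905/2.
The number of boundary lattice points is Σ gcd(|Δx|,|Δy|) = gcd(27,20) + gcd(18,15) + gcd(4,0) + gcd(5,35) = 1+3+4+5 = 13.
Pick's theorem gives I = A − B/2 + 1 = 905/2 − 13/2 + 1 = 447.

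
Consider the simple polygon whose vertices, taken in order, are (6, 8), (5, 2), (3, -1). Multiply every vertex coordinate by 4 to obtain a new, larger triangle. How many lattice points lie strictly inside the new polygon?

63

The shoelace formula gives twice the area as |(6·2 − 5·8) + (5·(-1) − 3·2) + (3·8 − 6·(-1))| = 9, so the area is 4.5.
Along each edge there are gcd(|Δx|,|Δy|)+1 lattice points, so counting each shared vertex once the boundary has gcd(1,6) + gcd(2,3) + gcd(3,9) = 1+1+3 = 5.
Scaling by 4 multiplies the area by 4² = 16 (so the new area is 72) and multiplies the boundary lattice-point count by 4, giving 20.
By Pick's theorem, the interior count of the dilated polygon is 72 − 20/2 + 1 = 63.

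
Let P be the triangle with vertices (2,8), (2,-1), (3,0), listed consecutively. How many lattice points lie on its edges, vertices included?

11

Summing gcd(|Δx|,|Δy|) over the edges gives the boundary count: gcd(0,9) + gcd(1,1) + gcd(1,8) = 9+1+1 = 11.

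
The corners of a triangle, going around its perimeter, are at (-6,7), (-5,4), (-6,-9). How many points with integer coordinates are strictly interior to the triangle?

The shoelace formula gives twice the area as |[(-6)·4 − (-5)·7] + [(-5)·(-9) − (-6)·4] + [(-6)·7 − (-6)·(-9)]| = 16, so the area is 8.
Along each edge there are gcd(|Δx|,|Δy|)+1 lattice points, so counting each shared vertex once the boundary has gcd(1,3) + gcd(1,13) + gcd(0,16) = 1+1+16 = 18.
By Pick's theorem A = I + B/2 − 1, so I = 8 − 18/2 + 1 = 0.

0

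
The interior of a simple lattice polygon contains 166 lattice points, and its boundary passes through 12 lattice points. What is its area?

171

Pick's theorem states A = I + B/2 − 1, so A = 166 + 12/2 − 1 = 171.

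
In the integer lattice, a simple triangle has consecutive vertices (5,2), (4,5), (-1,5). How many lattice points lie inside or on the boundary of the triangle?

13

The shoelace formula gives twice the area as |(5·5 − 4·2) + (4·5 − (-1)·5) + ((-1)·2 − 5·5)| = 15, so the area is 7.5.
Summing gcd(|Δx|,|Δy|) over the edges gives the boundary count: gcd(1,3) + gcd(5,0) + gcd(6,3) = 1+5+3 = 9.
Pick's theorem gives I = A − B/2 + 1 = 7.5 − 9/2 + 1 = 4, so the closed region contains I + B = 4 + 9 = 13 lattice points.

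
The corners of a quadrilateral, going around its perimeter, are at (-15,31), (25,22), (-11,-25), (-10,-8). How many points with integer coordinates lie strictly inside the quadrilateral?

1039

By the shoelace formula, twice the signed area is |[(-15)·22 − 25·31] + [25·(-25) − (-11)·22] + [(-11)·(-8) − (-10)·(-25)] + [(-10)·31 − (-15)·(-8)]| = 2080, so the area is 1040.
Summing gcd(|Δx|,|Δy|) over the edges gives the boundary count: gcd(40,9) + gcd(36,47) + gcd(1,17) + gcd(5,39) = 1+1+1+1 = 4.
Pick's theorem gives I = A − B/2 + 1 = 1040 − 4/2 + 1 = 1039.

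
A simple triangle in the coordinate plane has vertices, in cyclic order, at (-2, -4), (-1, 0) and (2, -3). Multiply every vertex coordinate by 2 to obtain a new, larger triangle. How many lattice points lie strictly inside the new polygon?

Using the shoelace formula, 2A = |((-2)·0 − (-1)·(-4)) + ((-1)·(-3) − 2·0) + (2·(-4) − (-2)·(-3))| = 15, so the area is 15/2.
The number of boundary lattice points is Σ gcd(|Δx|,|Δy|) = gcd(1,4) + gcd(3,3) + gcd(4,1) = 1+3+1 = 5.
Scaling by 2 multiplies the area by 2² = 4 (so the new area is 30) and multiplies the boundary lattice-point count by 2, giving 10.
By Pick's theorem, the interior count of the dilated polygon is 30 − 10/2 + 1 = 26.

26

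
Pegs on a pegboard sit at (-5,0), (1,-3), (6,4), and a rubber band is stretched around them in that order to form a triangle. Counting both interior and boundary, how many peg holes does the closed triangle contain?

The shoelace formula gives twice the area as |[(-5)·(-3) − 1·0] + [1·4 − 6·(-3)] + [6·0 − (-5)·4]| = 57, so the area is 28.5.
Summing gcd(|Δx|,|Δy|) over the edges gives the boundary count: gcd(6,3) + gcd(5,7) + gcd(11,4) = 3+1+1 = 5.
Pick's theorem gives I = A − B/2 + 1 = 28.5 − 5/2 + 1 = 27, so the closed region contains I + B = 27 + 5 = 32 lattice points.

32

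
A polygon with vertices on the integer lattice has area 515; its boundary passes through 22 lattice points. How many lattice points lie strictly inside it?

Pick's theorem A = I + B/2 − 1 rearranges to I = A − B/2 + 1 = 515 − 22/2 + 1 = 505.

505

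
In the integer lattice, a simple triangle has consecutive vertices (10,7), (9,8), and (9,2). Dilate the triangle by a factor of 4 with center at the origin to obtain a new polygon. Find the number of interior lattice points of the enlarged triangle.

The shoelace formula gives twice the area as |[10·8 − 9·7] + [9·2 − 9·8] + [9·7 − 10·2]| = 6, so the area is 3.
Along each edge there are gcd(|Δx|,|Δy|)+1 lattice points, so counting each shared vertex once the boundary has gcd(1,1) + gcd(0,6) + gcd(1,5) = 1+6+1 = 8.
Scaling by 4 multiplies the area by 4² = 16 (so the new area is 48) and multiplies the boundary lattice-point count by 4, giving 32.
By Pick's theorem, the interior count of the dilated polygon is 48 − 32/2 + 1 = 33.

33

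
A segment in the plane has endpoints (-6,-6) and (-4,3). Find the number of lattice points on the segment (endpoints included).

The number of lattice points on a segment between lattice points is gcd(|Δx|,|Δy|) + 1 = gcd(2,9) + 1 = 1 + 1 = 2.

2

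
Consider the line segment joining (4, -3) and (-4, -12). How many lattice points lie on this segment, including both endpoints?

The number of lattice points on a segment between lattice points is gcd(|Δx|,|Δy|) + 1 = gcd(8,9) + 1 = 1 + 1 = 2.

2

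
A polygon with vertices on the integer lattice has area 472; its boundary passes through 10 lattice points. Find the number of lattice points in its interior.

From Pick's theorem, I = A − B/2 + 1 = 472 − 10/2 + 1 = 468.

468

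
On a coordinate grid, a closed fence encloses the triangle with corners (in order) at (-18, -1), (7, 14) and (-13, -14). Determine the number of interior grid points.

196

By the shoelace formula, twice the signed area is |[(-18)·14 − 7·(-1)] + [7·(-14) − (-13)·14] + [(-13)·(-1) − (-18)·(-14)]| = 400, so the area is 200.
Summing gcd(|Δx|,|Δy|) over the edges gives the boundary count: gcd(25,15) + gcd(20,28) + gcd(5,13) = 5+4+1 = 10.
Pick's theorem gives I = A − B/2 + 1 = 200 − 10/2 + 1 = 196.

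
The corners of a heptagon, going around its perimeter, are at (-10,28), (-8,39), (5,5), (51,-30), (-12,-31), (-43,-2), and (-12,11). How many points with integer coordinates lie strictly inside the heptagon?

2387

By the shoelace formula, twice the signed area is |[(-10)·39 − (-8)·28] + [(-8)·5 − 5·39] + [5·(-30) − 51·5] + [51·(-31) − (-12)·(-30)] + [(-12)·(-2) − (-43)·(-31)] + [(-43)·11 − (-12)·(-2)] + [(-12)·28 − (-10)·11]| = 4779, so the area is 4779/2.
The number of boundary lattice points is Σ gcd(|Δx|,|Δy|) = gcd(2,11) + gcd(13,34) + gcd(46,35) + gcd(63,1) + gcd(31,29) + gcd(31,13) + gcd(2,17) = 1+1+1+1+1+1+1 = 7.
Pick's theorem gives I = A − B/2 + 1 = 4779/2 − 7/2 + 1 = 2387.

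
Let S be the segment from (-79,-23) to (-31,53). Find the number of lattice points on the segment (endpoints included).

5

The number of lattice points on a segment between lattice points is gcd(|Δx|,|Δy|) + 1 = gcd(48,76) + 1 = 4 + 1 = 5.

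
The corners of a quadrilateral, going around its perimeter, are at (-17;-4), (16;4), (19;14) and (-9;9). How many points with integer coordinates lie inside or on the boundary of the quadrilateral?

The shoelace formula gives twice the area as |[(-17)·4 − 16·(-4)] + [16·14 − 19·4] + [19·9 − (-9)·14] + [(-9)·(-4) − (-17)·9]| = 630, so the area is 315.
Summing gcd(|Δx|,|Δy|) over the edges gives the boundary count: gcd(33,8) + gcd(3,10) + gcd(28,5) + gcd(8,13) = 1+1+1+1 = 4.
Pick's theorem gives I = A − B/2 + 1 = 315 − 4/2 + 1 = 314, so the closed region contains I + B = 314 + 4 = 318 lattice points.

318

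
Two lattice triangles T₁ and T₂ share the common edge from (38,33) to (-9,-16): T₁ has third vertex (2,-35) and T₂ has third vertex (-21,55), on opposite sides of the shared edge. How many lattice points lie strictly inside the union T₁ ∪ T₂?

2676

The union is the simple quadrilateral with vertices (38,33), (2,-35), (-9,-16), (-21,55) in order.
By the shoelace formula, twice the signed area is |[38·(-35) − 2·33] + [2·(-16) − (-9)·(-35)] + [(-9)·55 − (-21)·(-16)] + [(-21)·33 − 38·55]| = 5357, so the area is 5357/2.
Summing gcd(|Δx|,|Δy|) over the edges gives the boundary count: gcd(36,68) + gcd(11,19) + gcd(12,71) + gcd(59,22) = 4+1+1+1 = 7.
By Pick's theorem I = A − B/2 + 1 = 5357/2 − 7/2 + 1 = 2676.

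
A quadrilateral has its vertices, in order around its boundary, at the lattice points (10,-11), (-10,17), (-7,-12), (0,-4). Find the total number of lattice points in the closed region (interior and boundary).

188

Using the shoelace formula, 2A = |[10·17 − (-10)·(-11)] + [(-10)·(-12) − (-7)·17] + [(-7)·(-4) − 0·(-12)] + [0·(-11) − 10·(-4)]| = 367, so the area is 367/2.
Summing gcd(|Δx|,|Δy|) over the edges gives the boundary count: gcd(20,28) + gcd(3,29) + gcd(7,8) + gcd(10,7) = 4+1+1+1 = 7.
Pick's theorem gives I = A − B/2 + 1 = 367/2 − 7/2 + 1 = 181, so the closed region contains I + B = 181 + 7 = 188 lattice points.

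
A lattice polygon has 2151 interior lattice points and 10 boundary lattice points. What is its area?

2155

By Pick's theorem, A = I + B/2 − 1 = 2151 + 10/2 − 1 = 2155.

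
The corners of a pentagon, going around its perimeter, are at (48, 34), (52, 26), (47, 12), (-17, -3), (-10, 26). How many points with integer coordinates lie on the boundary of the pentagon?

9

Along each edge there are gcd(|Δx|,|Δy|)+1 lattice points, so counting each shared vertex once the boundary has gcd(4,8) + gcd(5,14) + gcd(64,15) + gcd(7,29) + gcd(58,8) = 4+1+1+1+2 = 9.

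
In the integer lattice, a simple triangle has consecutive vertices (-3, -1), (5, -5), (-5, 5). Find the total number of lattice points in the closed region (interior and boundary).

By the shoelace formula, twice the signed area is |((-3)·(-5) − 5·(-1)) + (5·5 − (-5)·(-5)) + ((-5)·(-1) − (-3)·5)| = 40, so the area is 20.
Along each edge there are gcd(|Δx|,|Δy|)+1 lattice points, so counting each shared vertex once the boundary has gcd(8,4) + gcd(10,10) + gcd(2,6) = 4+10+2 = 16.
Pick's theorem gives I = A − B/2 + 1 = 20 − 16/2 + 1 = 13, so the closed region contains I + B = 13 + 16 = 29 lattice points.

29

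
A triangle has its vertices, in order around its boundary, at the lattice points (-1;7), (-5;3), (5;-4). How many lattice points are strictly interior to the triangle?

32

The shoelace formula gives twice the area as |[(-1)·3 − (-5)·7] + [(-5)·(-4) − 5·3] + [5·7 − (-1)·(-4)]| = 68, so the area is 34.
The number of boundary lattice points is Σ gcd(|Δx|,|Δy|) = gcd(4,4) + gcd(10,7) + gcd(6,11) = 4+1+1 = 6.
Pick's theorem gives I = A − B/2 + 1 = 34 − 6/2 + 1 = 32.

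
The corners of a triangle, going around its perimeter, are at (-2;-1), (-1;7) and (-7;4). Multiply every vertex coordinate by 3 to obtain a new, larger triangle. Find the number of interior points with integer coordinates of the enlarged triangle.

By the shoelace formula, twice the signed area is |((-2)·7 − (-1)·(-1)) + ((-1)·4 − (-7)·7) + ((-7)·(-1) − (-2)·4)| = 45, so the area is 45/2.
Summing gcd(|Δx|,|Δy|) over the edges gives the boundary count: gcd(1,8) + gcd(6,3) + gcd(5,5) = 1+3+5 = 9.
Scaling by 3 multiplies the area by 3² = 9 (so the new area is 405/2) and multiplies the boundary lattice-point count by 3, giving 27.
By Pick's theorem, the interior count of the dilated polygon is 405/2 − 27/2 + 1 = 190.

190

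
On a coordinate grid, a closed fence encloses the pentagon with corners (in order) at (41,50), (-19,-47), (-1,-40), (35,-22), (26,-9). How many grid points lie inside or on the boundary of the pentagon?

By the shoelace formula, twice the signed area is |(41·(-47) − (-19)·50) + ((-19)·(-40) − (-1)·(-47)) + ((-1)·(-22) − 35·(-40)) + (35·(-9) − 26·(-22)) + (26·50 − 41·(-9))| = 3084, so the area is 1542.
Along each edge there are gcd(|Δx|,|Δy|)+1 lattice points, so counting each shared vertex once the boundary has gcd(60,97) + gcd(18,7) + gcd(36,18) + gcd(9,13) + gcd(15,59) = 1+1+18+1+1 = 22.
Pick's theorem gives I = A − B/2 + 1 = 1542 − 22/2 + 1 = 1532, so the closed region contains I + B = 1532 + 22 = 1554 lattice points.

1554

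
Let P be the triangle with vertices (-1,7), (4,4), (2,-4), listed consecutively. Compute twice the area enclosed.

46

By the shoelace formula, twice the signed area is |[(-1)·4 − 4·7] + [4·(-4) − 2·4] + [2·7 − (-1)·(-4)]| = 46, so the area is 23.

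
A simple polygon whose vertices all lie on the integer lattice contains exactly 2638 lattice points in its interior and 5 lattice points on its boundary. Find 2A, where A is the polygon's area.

By Pick's theorem, A = I + B/2 − 1 = 2638 + 5/2 − 1 = 5279/2.
Hence 2A = 5279.

5279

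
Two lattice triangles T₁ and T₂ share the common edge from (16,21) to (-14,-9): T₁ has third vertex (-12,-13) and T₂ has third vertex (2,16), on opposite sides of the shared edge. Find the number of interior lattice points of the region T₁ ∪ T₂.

The union is the simple quadrilateral with vertices (16,21), (-12,-13), (-14,-9), (2,16) in order.
By the shoelace formula, twice the signed area is |(16·(-13) − (-12)·21) + ((-12)·(-9) − (-14)·(-13)) + ((-14)·16 − 2·(-9)) + (2·21 − 16·16)| = 450, so the area is 225.
Along each edge there are gcd(|Δx|,|Δy|)+1 lattice points, so counting each shared vertex once the boundary has gcd(28,34) + gcd(2,4) + gcd(16,25) + gcd(14,5) = 2+2+1+1 = 6.
By Pick's theorem I = A − B/2 + 1 = 225 − 6/2 + 1 = 223.

223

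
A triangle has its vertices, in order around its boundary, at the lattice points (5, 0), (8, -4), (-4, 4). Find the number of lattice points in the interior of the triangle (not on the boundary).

The shoelace formula gives twice the area as |(5·(-4) − 8·0) + (8·4 − (-4)·(-4)) + ((-4)·0 − 5·4)| = 24, so the area is 12.
Summing gcd(|Δx|,|Δy|) over the edges gives the boundary count: gcd(3,4) + gcd(12,8) + gcd(9,4) = 1+4+1 = 6.
Pick's theorem gives I = A − B/2 + 1 = 12 − 6/2 + 1 = 10.

10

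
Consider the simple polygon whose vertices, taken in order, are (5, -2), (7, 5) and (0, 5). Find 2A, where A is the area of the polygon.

49

Using the shoelace formula, 2A = |[5·5 − 7·(-2)] + [7·5 − 0·5] + [0·(-2) − 5·5]| = 49, so the area is 49/2.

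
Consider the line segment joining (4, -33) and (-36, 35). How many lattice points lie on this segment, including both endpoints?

5

The number of lattice points on a segment between lattice points is gcd(|Δx|,|Δy|) + 1 = gcd(40,68) + 1 = 4 + 1 = 5.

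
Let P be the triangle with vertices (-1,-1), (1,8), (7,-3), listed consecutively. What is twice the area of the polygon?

By the shoelace formula, twice the signed area is |[(-1)·8 − 1·(-1)] + [1·(-3) − 7·8] + [7·(-1) − (-1)·(-3)]| = 76, so the area is 38.

76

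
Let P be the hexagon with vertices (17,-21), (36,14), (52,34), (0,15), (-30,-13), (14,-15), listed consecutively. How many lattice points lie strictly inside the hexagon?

1651

By the shoelace formula, twice the signed area is |[17·14 − 36·(-21)] + [36·34 − 52·14] + [52·15 − 0·34] + [0·(-13) − (-30)·15] + [(-30)·(-15) − 14·(-13)] + [14·(-21) − 17·(-15)]| = 3313, so the area is 3313/2.
Summing gcd(|Δx|,|Δy|) over the edges gives the boundary count: gcd(19,35) + gcd(16,20) + gcd(52,19) + gcd(30,28) + gcd(44,2) + gcd(3,6) = 1+4+1+2+2+3 = 13.
By Pick's theorem A = I + B/2 − 1, so I = 3313/2 − 13/2 + 1 = 1651.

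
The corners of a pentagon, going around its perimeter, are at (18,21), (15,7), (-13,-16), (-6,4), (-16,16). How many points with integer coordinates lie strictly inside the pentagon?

569

The shoelace formula gives twice the area as |[18·7 − 15·21] + [15·(-16) − (-13)·7] + [(-13)·4 − (-6)·(-16)] + [(-6)·16 − (-16)·4] + [(-16)·21 − 18·16]| = 1142, so the area is 571.
The number of boundary lattice points is Σ gcd(|Δx|,|Δy|) = gcd(3,14) + gcd(28,23) + gcd(7,20) + gcd(10,12) + gcd(34,5) = 1+1+1+2+1 = 6.
By Pick's theorem A = I + B/2 − 1, so I = 571 − 6/2 + 1 = 569.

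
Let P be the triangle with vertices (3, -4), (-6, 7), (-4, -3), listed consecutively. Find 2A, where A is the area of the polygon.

The shoelace formula gives twice the area as |(3·7 − (-6)·(-4)) + ((-6)·(-3) − (-4)·7) + ((-4)·(-4) − 3·(-3))| = 68, so the area is 34.

68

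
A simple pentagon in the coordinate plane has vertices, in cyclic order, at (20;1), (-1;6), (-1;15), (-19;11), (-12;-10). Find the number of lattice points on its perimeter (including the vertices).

20

Along each edge there are gcd(|Δx|,|Δy|)+1 lattice points, so counting each shared vertex once the boundary has gcd(21,5) + gcd(0,9) + gcd(18,4) + gcd(7,21) + gcd(32,11) = 1+9+2+7+1 = 20.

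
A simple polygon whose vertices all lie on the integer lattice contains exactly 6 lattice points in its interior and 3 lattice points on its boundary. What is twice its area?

13

By Pick's theorem, A = I + B/2 − 1 = 6 + 3/2 − 1 = 13/2.
Hence 2A = 13.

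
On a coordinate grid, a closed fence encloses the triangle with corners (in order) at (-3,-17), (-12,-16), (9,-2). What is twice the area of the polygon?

147

The shoelace formula gives twice the area as |((-3)·(-16) − (-12)·(-17)) + ((-12)·(-2) − 9·(-16)) + (9·(-17) − (-3)·(-2))| = 147, so the area is 147/2.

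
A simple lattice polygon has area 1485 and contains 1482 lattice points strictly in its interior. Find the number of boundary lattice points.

8

Pick's theorem gives A = I + B/2 − 1, so B = 2(A − I + 1) = 2(1485 − 1482 + 1) = 8.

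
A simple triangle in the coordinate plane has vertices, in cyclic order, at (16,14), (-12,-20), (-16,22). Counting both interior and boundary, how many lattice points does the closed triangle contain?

663

The shoelace formula gives twice the area as |(16·(-20) − (-12)·14) + ((-12)·22 − (-16)·(-20)) + ((-16)·14 − 16·22)| = 1312, so the area is 656.
Summing gcd(|Δx|,|Δy|) over the edges gives the boundary count: gcd(28,34) + gcd(4,42) + gcd(32,8) = 2+2+8 = 12.
Pick's theorem gives I = A − B/2 + 1 = 656 − 12/2 + 1 = 651, so the closed region contains I + B = 651 + 12 = 663 lattice points.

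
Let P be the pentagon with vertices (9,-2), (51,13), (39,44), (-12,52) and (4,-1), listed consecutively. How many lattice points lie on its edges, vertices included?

7

Summing gcd(|Δx|,|Δy|) over the edges gives the boundary count: gcd(42,15) + gcd(12,31) + gcd(51,8) + gcd(16,53) + gcd(5,1) = 3+1+1+1+1 = 7.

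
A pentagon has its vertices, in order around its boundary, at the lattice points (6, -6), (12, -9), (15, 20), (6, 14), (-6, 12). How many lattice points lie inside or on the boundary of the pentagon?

310

By the shoelace formula, twice the signed area is |(6·(-9) − 12·(-6)) + (12·20 − 15·(-9)) + (15·14 − 6·20) + (6·12 − (-6)·14) + ((-6)·(-6) − 6·12)| = 603, so the area is 301.5.
Along each edge there are gcd(|Δx|,|Δy|)+1 lattice points, so counting each shared vertex once the boundary has gcd(6,3) + gcd(3,29) + gcd(9,6) + gcd(12,2) + gcd(12,18) = 3+1+3+2+6 = 15.
Pick's theorem gives I = A − B/2 + 1 = 301.5 − 15/2 + 1 = 295, so the closed region contains I + B = 295 + 15 = 310 lattice points.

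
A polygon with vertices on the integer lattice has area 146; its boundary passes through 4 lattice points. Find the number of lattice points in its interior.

From Pick's theorem, I = A − B/2 + 1 = 146 − 4/2 + 1 = 145.

145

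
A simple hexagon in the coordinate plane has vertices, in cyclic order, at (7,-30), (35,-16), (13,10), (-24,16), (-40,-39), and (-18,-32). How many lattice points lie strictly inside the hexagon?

By the shoelace formula, twice the signed area is |(7·(-16) − 35·(-30)) + (35·10 − 13·(-16)) + (13·16 − (-24)·10) + ((-24)·(-39) − (-40)·16) + ((-40)·(-32) − (-18)·(-39)) + ((-18)·(-30) − 7·(-32))| = 4862, so the area is 2431.
Along each edge there are gcd(|Δx|,|Δy|)+1 lattice points, so counting each shared vertex once the boundary has gcd(28,14) + gcd(22,26) + gcd(37,6) + gcd(16,55) + gcd(22,7) + gcd(25,2) = 14+2+1+1+1+1 = 20.
By Pick's theorem A = I + B/2 − 1, so I = 2431 − 20/2 + 1 = 2422.

2422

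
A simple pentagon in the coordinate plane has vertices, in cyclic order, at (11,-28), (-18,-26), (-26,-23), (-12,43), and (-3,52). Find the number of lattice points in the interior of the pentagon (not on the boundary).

1708

Using the shoelace formula, 2A = |(11·(-26) − (-18)·(-28)) + ((-18)·(-23) − (-26)·(-26)) + ((-26)·43 − (-12)·(-23)) + ((-12)·52 − (-3)·43) + ((-3)·(-28) − 11·52)| = 3429, so the area is 1714.5.
Along each edge there are gcd(|Δx|,|Δy|)+1 lattice points, so counting each shared vertex once the boundary has gcd(29,2) + gcd(8,3) + gcd(14,66) + gcd(9,9) + gcd(14,80) = 1+1+2+9+2 = 15.
Pick's theorem gives I = A − B/2 + 1 = 1714.5 − 15/2 + 1 = 1708.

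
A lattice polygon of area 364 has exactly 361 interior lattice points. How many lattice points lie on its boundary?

8

Pick's theorem gives A = I + B/2 − 1, so B = 2(A − I + 1) = 2(364 − 361 + 1) = 8.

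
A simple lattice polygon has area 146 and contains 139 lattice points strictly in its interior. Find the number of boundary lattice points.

Pick's theorem gives A = I + B/2 − 1, so B = 2(A − I + 1) = 2(146 − 139 + 1) = 16.

16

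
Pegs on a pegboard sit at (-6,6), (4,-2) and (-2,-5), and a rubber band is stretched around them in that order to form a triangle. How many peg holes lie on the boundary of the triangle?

Summing gcd(|Δx|,|Δy|) over the edges gives the boundary count: gcd(10,8) + gcd(6,3) + gcd(4,11) = 2+3+1 = 6.

6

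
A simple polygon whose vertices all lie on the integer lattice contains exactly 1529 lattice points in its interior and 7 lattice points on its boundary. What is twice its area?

Pick's theorem states A = I + B/2 − 1, so A = 1529 + 7/2 − 1 = 3063/2.
Hence 2A = 3063.

3063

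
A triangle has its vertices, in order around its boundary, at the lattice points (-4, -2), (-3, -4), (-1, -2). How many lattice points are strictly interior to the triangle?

By the shoelace formula, twice the signed area is |((-4)·(-4) − (-3)·(-2)) + ((-3)·(-2) − (-1)·(-4)) + ((-1)·(-2) − (-4)·(-2))| = 6, so the area is 3.
Along each edge there are gcd(|Δx|,|Δy|)+1 lattice points, so counting each shared vertex once the boundary has gcd(1,2) + gcd(2,2) + gcd(3,0) = 1+2+3 = 6.
Pick's theorem gives I = A − B/2 + 1 = 3 − 6/2 + 1 = 1.

1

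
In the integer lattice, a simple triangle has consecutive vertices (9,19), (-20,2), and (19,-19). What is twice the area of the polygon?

The shoelace formula gives twice the area as |(9·2 − (-20)·19) + ((-20)·(-19) − 19·2) + (19·19 − 9·(-19))| = 1272, so the area is 636.

1272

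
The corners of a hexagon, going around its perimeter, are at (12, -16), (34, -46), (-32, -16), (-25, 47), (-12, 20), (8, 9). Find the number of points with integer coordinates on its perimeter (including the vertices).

Summing gcd(|Δx|,|Δy|) over the edges gives the boundary count: gcd(22,30) + gcd(66,30) + gcd(7,63) + gcd(13,27) + gcd(20,11) + gcd(4,25) = 2+6+7+1+1+1 = 18.

18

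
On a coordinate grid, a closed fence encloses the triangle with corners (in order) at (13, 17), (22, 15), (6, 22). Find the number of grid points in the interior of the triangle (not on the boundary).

By the shoelace formula, twice the signed area is |[13·15 − 22·17] + [22·22 − 6·15] + [6·17 − 13·22]| = 31, so the area is 31/2.
Summing gcd(|Δx|,|Δy|) over the edges gives the boundary count: gcd(9,2) + gcd(16,7) + gcd(7,5) = 1+1+1 = 3.
By Pick's theorem A = I + B/2 − 1, so I = 31/2 − 3/2 + 1 = 15.

15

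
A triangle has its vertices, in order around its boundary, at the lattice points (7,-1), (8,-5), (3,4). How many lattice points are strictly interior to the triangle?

Using the shoelace formula, 2A = |(7·(-5) − 8·(-1)) + (8·4 − 3·(-5)) + (3·(-1) − 7·4)| = 11, so the area is 5.5.
The number of boundary lattice points is Σ gcd(|Δx|,|Δy|) = gcd(1,4) + gcd(5,9) + gcd(4,5) = 1+1+1 = 3.
Pick's theorem gives I = A − B/2 + 1 = 5.5 − 3/2 + 1 = 5.

5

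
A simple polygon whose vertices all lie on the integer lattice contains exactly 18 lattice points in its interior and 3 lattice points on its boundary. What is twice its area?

By Pick's theorem, A = I + B/2 − 1 = 18 + 3/2 − 1 = 37/2.
Hence 2A = 37.

37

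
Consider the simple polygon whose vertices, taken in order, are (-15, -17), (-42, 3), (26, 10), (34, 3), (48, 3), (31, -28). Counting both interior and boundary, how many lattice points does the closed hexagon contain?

1983

The shoelace formula gives twice the area as |[(-15)·3 − (-42)·(-17)] + [(-42)·10 − 26·3] + [26·3 − 34·10] + [34·3 − 48·3] + [48·(-28) − 31·3] + [31·(-17) − (-15)·(-28)]| = 3945, so the area is 3945/2.
Summing gcd(|Δx|,|Δy|) over the edges gives the boundary count: gcd(27,20) + gcd(68,7) + gcd(8,7) + gcd(14,0) + gcd(17,31) + gcd(46,11) = 1+1+1+14+1+1 = 19.
Pick's theorem gives I = A − B/2 + 1 = 3945/2 − 19/2 + 1 = 1964, so the closed region contains I + B = 1964 + 19 = 1983 lattice points.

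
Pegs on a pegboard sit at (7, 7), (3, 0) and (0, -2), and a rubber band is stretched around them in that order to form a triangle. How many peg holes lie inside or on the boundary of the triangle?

9

The shoelace formula gives twice the area as |[7·0 − 3·7] + [3·(-2) − 0·0] + [0·7 − 7·(-2)]| = 13, so the area is 13/2.
Along each edge there are gcd(|Δx|,|Δy|)+1 lattice points, so counting each shared vertex once the boundary has gcd(4,7) + gcd(3,2) + gcd(7,9) = 1+1+1 = 3.
Pick's theorem gives I = A − B/2 + 1 = 13/2 − 3/2 + 1 = 6, so the closed region contains I + B = 6 + 3 = 9 lattice points.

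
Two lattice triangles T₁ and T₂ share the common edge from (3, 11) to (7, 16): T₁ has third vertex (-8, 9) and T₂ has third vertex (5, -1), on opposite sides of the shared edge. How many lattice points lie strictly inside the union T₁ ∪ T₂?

The union is the simple quadrilateral with vertices (3, 11), (-8, 9), (7, 16), (5, -1) in order.
Using the shoelace formula, 2A = |(3·9 − (-8)·11) + ((-8)·16 − 7·9) + (7·(-1) − 5·16) + (5·11 − 3·(-1))| = 105, so the area is 52.5.
The number of boundary lattice points is Σ gcd(|Δx|,|Δy|) = gcd(11,2) + gcd(15,7) + gcd(2,17) + gcd(2,12) = 1+1+1+2 = 5.
By Pick's theorem I = A − B/2 + 1 = 52.5 − 5/2 + 1 = 51.

51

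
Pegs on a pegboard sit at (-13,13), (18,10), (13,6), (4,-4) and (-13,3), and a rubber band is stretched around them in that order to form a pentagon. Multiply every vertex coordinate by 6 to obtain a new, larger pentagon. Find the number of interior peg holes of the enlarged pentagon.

11335

By the shoelace formula, twice the signed area is |((-13)·10 − 18·13) + (18·6 − 13·10) + (13·(-4) − 4·6) + (4·3 − (-13)·(-4)) + ((-13)·13 − (-13)·3)| = 632, so the area is 316.
Summing gcd(|Δx|,|Δy|) over the edges gives the boundary count: gcd(31,3) + gcd(5,4) + gcd(9,10) + gcd(17,7) + gcd(0,10) = 1+1+1+1+10 = 14.
Scaling by 6 multiplies the area by 6² = 36 (so the new area is 11376) and multiplies the boundary lattice-point count by 6, giving 84.
By Pick's theorem, the interior count of the dilated polygon is 11376 − 84/2 + 1 = 11335.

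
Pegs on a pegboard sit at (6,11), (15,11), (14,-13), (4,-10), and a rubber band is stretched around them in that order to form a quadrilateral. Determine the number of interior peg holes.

By the shoelace formula, twice the signed area is |(6·11 − 15·11) + (15·(-13) − 14·11) + (14·(-10) − 4·(-13)) + (4·11 − 6·(-10))| = 432, so the area is 216.
Along each edge there are gcd(|Δx|,|Δy|)+1 lattice points, so counting each shared vertex once the boundary has gcd(9,0) + gcd(1,24) + gcd(10,3) + gcd(2,21) = 9+1+1+1 = 12.
Pick's theorem gives I = A − B/2 + 1 = 216 − 12/2 + 1 = 211.

211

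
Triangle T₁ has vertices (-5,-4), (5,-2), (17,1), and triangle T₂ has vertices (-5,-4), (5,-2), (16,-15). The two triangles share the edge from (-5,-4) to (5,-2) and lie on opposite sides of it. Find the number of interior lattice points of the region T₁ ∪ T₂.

77

The union is the simple quadrilateral with vertices (-5,-4), (17,1), (5,-2), (16,-15) in order.
The shoelace formula gives twice the area as |[(-5)·1 − 17·(-4)] + [17·(-2) − 5·1] + [5·(-15) − 16·(-2)] + [16·(-4) − (-5)·(-15)]| = 158, so the area is 79.
The number of boundary lattice points is Σ gcd(|Δx|,|Δy|) = gcd(22,5) + gcd(12,3) + gcd(11,13) + gcd(21,11) = 1+3+1+1 = 6.
By Pick's theorem I = A − B/2 + 1 = 79 − 6/2 + 1 = 77.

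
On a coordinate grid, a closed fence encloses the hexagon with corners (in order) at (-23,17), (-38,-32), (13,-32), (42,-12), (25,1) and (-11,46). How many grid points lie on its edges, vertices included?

Summing gcd(|Δx|,|Δy|) over the edges gives the boundary count: gcd(15,49) + gcd(51,0) + gcd(29,20) + gcd(17,13) + gcd(36,45) + gcd(12,29) = 1+51+1+1+9+1 = 64.

64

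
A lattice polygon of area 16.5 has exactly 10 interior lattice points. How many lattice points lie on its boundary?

15

Pick's theorem gives A = I + B/2 − 1, so B = 2(A − I + 1) = 2(16.5 − 10 + 1) = 15.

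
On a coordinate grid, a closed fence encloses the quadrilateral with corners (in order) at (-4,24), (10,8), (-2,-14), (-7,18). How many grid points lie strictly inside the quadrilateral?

310

Using the shoelace formula, 2A = |[(-4)·8 − 10·24] + [10·(-14) − (-2)·8] + [(-2)·18 − (-7)·(-14)] + [(-7)·24 − (-4)·18]| = 626, so the area is 313.
Summing gcd(|Δx|,|Δy|) over the edges gives the boundary count: gcd(14,16) + gcd(12,22) + gcd(5,32) + gcd(3,6) = 2+2+1+3 = 8.
Pick's theorem gives I = A − B/2 + 1 = 313 − 8/2 + 1 = 310.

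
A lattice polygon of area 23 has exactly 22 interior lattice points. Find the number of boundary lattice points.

4

Pick's theorem gives A = I + B/2 − 1, so B = 2(A − I + 1) = 2(23 − 22 + 1) = 4.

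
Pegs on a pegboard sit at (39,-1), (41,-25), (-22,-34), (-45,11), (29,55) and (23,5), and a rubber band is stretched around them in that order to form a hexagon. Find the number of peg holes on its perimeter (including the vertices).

The number of boundary lattice points is Σ gcd(|Δx|,|Δy|) = gcd(2,24) + gcd(63,9) + gcd(23,45) + gcd(74,44) + gcd(6,50) + gcd(16,6) = 2+9+1+2+2+2 = 18.

18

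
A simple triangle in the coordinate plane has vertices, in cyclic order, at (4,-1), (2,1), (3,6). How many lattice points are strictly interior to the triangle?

By the shoelace formula, twice the signed area is |(4·1 − 2·(-1)) + (2·6 − 3·1) + (3·(-1) − 4·6)| = 12, so the area is 6.
Along each edge there are gcd(|Δx|,|Δy|)+1 lattice points, so counting each shared vertex once the boundary has gcd(2,2) + gcd(1,5) + gcd(1,7) = 2+1+1 = 4.
By Pick's theorem A = I + B/2 − 1, so I = 6 − 4/2 + 1 = 5.

5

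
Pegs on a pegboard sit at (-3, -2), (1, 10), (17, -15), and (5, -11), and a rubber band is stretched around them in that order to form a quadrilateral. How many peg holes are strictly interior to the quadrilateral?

By the shoelace formula, twice the signed area is |[(-3)·10 − 1·(-2)] + [1·(-15) − 17·10] + [17·(-11) − 5·(-15)] + [5·(-2) − (-3)·(-11)]| = 368, so the area is 184.
Along each edge there are gcd(|Δx|,|Δy|)+1 lattice points, so counting each shared vertex once the boundary has gcd(4,12) + gcd(16,25) + gcd(12,4) + gcd(8,9) = 4+1+4+1 = 10.
By Pick's theorem A = I + B/2 − 1, so I = 184 − 10/2 + 1 = 180.

180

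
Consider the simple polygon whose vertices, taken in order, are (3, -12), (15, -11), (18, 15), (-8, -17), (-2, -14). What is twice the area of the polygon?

528

Using the shoelace formula, 2A = |[3·(-11) − 15·(-12)] + [15·15 − 18·(-11)] + [18·(-17) − (-8)·15] + [(-8)·(-14) − (-2)·(-17)] + [(-2)·(-12) − 3·(-14)]| = 528, so the area is 264.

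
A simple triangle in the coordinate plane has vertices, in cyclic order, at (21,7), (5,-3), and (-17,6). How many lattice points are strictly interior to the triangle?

By the shoelace formula, twice the signed area is |[21·(-3) − 5·7] + [5·6 − (-17)·(-3)] + [(-17)·7 − 21·6]| = 364, so the area is 182.
Summing gcd(|Δx|,|Δy|) over the edges gives the boundary count: gcd(16,10) + gcd(22,9) + gcd(38,1) = 2+1+1 = 4.
Pick's theorem gives I = A − B/2 + 1 = 182 − 4/2 + 1 = 181.

181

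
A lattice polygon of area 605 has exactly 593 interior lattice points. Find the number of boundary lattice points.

26

Pick's theorem gives A = I + B/2 − 1, so B = 2(A − I + 1) = 2(605 − 593 + 1) = 26.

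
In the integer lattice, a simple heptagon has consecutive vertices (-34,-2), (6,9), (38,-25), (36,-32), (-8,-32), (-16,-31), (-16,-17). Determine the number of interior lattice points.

By the shoelace formula, twice the signed area is |((-34)·9 − 6·(-2)) + (6·(-25) − 38·9) + (38·(-32) − 36·(-25)) + (36·(-32) − (-8)·(-32)) + ((-8)·(-31) − (-16)·(-32)) + ((-16)·(-17) − (-16)·(-31)) + ((-16)·(-2) − (-34)·(-17))| = 3544, so the area is 1772.
The number of boundary lattice points is Σ gcd(|Δx|,|Δy|) = gcd(40,11) + gcd(32,34) + gcd(2,7) + gcd(44,0) + gcd(8,1) + gcd(0,14) + gcd(18,15) = 1+2+1+44+1+14+3 = 66.
Pick's theorem gives I = A − B/2 + 1 = 1772 − 66/2 + 1 = 1740.

1740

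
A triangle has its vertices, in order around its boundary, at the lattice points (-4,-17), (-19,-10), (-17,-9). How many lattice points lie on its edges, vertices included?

3

The number of boundary lattice points is Σ gcd(|Δx|,|Δy|) = gcd(15,7) + gcd(2,1) + gcd(13,8) = 1+1+1 = 3.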